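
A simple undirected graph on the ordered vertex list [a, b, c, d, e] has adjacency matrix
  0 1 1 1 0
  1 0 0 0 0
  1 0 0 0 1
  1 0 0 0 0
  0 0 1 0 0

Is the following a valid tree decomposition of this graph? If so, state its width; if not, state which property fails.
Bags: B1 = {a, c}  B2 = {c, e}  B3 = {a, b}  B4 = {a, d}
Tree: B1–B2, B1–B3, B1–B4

Yes; width 1.

Vertex coverage: the bags together contain {a, b, c, d, e}, the full vertex set. Edge coverage: each edge of G has both endpoints in at least one bag. Running intersection: for every vertex, the bags containing it form a connected subtree. All three properties hold, so this is a valid tree decomposition of width max|bag| − 1 = 1, and hence tw(G) ≤ 1.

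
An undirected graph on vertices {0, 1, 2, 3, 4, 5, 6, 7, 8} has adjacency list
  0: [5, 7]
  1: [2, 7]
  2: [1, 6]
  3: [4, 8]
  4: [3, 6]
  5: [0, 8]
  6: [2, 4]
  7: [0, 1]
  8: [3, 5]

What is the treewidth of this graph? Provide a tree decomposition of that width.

Treewidth 2.
One such decomposition:
Bags: B1 = {3, 5, 8}  B2 = {3, 4, 5}  B3 = {4, 5, 6}  B4 = {2, 5, 6}  B5 = {1, 2, 5}  B6 = {1, 5, 7}  B7 = {0, 5, 7}
Tree: B1–B2, B2–B3, B3–B4, B4–B5, B5–B6, B6–B7

The largest bag has 3 vertices, giving width 2; this decomposition certifies tw(G) ≤ 2. For the lower bound, G contains the cycle 5–8–3–4–6–2–1–7–0–5, so G is not a forest; only forests have treewidth ≤ 1, hence tw(G) ≥ 2. Therefore the treewidth is 2.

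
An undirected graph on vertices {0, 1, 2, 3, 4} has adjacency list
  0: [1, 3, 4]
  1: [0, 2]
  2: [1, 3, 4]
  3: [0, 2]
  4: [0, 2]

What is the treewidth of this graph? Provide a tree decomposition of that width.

Treewidth 2.
One optimal decomposition is:
Bags: B1 = {0, 2, 3}  B2 = {0, 2, 4}  B3 = {0, 1, 2}
Tree: B1–B2, B2–B3

Every bag has size at most 3, so the width is 3 − 1 = 2 and tw(G) ≤ 2. Since 3–2–4–0–3 is a cycle in G, G is not acyclic. Forests are exactly the graphs of treewidth ≤ 1, so tw(G) ≥ 2. The upper and lower bounds meet at 2, so that is the treewidth.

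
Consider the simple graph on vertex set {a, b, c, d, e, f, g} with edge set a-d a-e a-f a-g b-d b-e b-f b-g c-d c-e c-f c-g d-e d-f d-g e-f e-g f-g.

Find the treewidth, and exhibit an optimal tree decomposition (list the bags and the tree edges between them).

Each bag holds 5 vertices, so the decomposition has width 4, which upper-bounds the treewidth. For the lower bound, the 5 vertices {c, d, e, f, g} are pairwise adjacent, and any tree decomposition puts a clique entirely inside one bag — forcing width ≥ 4. The upper and lower bounds meet at 4, so that is the treewidth.

Treewidth 4.
One optimal decomposition is:
Bags: B1 = {a, d, e, f, g}  B2 = {b, d, e, f, g}  B3 = {c, d, e, f, g}
Tree: B1–B2, B2–B3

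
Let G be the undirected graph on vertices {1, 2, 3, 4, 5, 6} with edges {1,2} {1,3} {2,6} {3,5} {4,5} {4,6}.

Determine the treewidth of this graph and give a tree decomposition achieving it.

The largest bag has 3 vertices, giving width 2; this decomposition certifies tw(G) ≤ 2. For the lower bound, G contains the cycle 2–6–4–5–3–1–2, so G is not a forest; only forests have treewidth ≤ 1, hence tw(G) ≥ 2. Combining the bounds, tw(G) = 2.

Treewidth 2.
Bags: B1 = {2, 4, 6}  B2 = {2, 4, 5}  B3 = {2, 3, 5}  B4 = {1, 2, 3}
Tree: B1–B2, B2–B3, B3–B4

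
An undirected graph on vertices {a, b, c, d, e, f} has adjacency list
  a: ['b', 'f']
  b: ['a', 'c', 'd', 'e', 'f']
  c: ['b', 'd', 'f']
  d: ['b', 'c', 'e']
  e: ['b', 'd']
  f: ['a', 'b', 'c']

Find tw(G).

A width-2 tree decomposition is:
Bags: B1 = {a, b, f}  B2 = {b, c, f}  B3 = {b, c, d}  B4 = {b, d, e}
Tree: B1–B2, B2–B3, B3–B4
Every bag has size at most 3, so the width is 3 − 1 = 2 and tw(G) ≤ 2. On the other hand G contains the 3-clique {b, d, e}. A clique must lie in a single bag of any decomposition, so no decomposition can have width below 2. Hence tw(G) = 2 exactly.

2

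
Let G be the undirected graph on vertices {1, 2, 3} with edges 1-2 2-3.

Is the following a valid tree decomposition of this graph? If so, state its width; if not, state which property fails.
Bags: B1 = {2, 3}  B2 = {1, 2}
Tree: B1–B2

Yes; width 1.

Every vertex of G appears in some bag (union = {1, 2, 3}); every edge is covered by a bag; and for each vertex v the set of bags containing v is connected in the bag tree. The decomposition is therefore valid. The largest bag has 2 vertices, so the width is 1.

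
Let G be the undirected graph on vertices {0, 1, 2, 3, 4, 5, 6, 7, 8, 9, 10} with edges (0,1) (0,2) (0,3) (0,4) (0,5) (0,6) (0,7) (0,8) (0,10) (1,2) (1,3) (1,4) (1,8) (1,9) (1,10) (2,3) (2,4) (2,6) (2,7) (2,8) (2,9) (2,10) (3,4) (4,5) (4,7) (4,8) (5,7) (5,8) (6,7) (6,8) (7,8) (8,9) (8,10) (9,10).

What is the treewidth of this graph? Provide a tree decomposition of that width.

Every bag has size at most 5, so the width is 5 − 1 = 4 and tw(G) ≤ 4. Conversely, {0, 1, 2, 8, 10} is a clique of size 5, and the vertices of any clique must share a bag in every tree decomposition; so some bag has ≥ 5 vertices and tw(G) ≥ 4. Combining the bounds, tw(G) = 4.

Treewidth 4.
One such decomposition:
Bags: B1 = {0, 1, 2, 8, 10}  B2 = {0, 1, 2, 4, 8}  B3 = {1, 2, 8, 9, 10}  B4 = {0, 1, 2, 3, 4}  B5 = {0, 2, 4, 7, 8}  B6 = {0, 4, 5, 7, 8}  B7 = {0, 2, 6, 7, 8}
Tree: B1–B2, B1–B3, B2–B4, B2–B5, B5–B6, B5–B7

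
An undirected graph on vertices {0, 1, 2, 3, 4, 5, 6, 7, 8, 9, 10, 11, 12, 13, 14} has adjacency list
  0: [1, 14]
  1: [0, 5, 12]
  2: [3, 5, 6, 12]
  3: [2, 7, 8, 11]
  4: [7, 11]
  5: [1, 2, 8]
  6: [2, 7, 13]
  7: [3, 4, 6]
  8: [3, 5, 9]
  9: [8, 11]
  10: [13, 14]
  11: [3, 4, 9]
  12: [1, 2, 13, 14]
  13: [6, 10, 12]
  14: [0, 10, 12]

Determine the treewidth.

A width-3 tree decomposition is:
Bags: B1 = {0, 10, 13, 14}  B2 = {0, 12, 13, 14}  B3 = {0, 1, 12, 13}  B4 = {1, 6, 12, 13}  B5 = {1, 2, 6, 12}  B6 = {1, 2, 5, 6}  B7 = {2, 5, 6, 7}  B8 = {2, 3, 5, 7}  B9 = {3, 5, 7, 8}  B10 = {3, 4, 7, 8}  B11 = {3, 4, 8, 11}  B12 = {4, 8, 9, 11}
Tree: B1–B2, B2–B3, B3–B4, B4–B5, B5–B6, B6–B7, B7–B8, B8–B9, B9–B10, B10–B11, B11–B12
Each bag holds 4 vertices, so the decomposition has width 3, which upper-bounds the treewidth. For the lower bound: the 4 vertex sets {0,10,14}, {13}, {12}, {1,2,5,6} are disjoint, each induces a connected subgraph, and every pair is joined by at least one edge of G. Contracting each set to a single vertex therefore yields K_{4} as a minor, and since treewidth is minor-monotone, tw(G) ≥ tw(K_{4}) = 3. Hence tw(G) = 3 exactly.

3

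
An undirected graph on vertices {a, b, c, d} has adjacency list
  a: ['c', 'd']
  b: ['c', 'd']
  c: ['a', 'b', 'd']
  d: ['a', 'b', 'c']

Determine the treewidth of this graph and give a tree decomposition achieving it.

Treewidth 2.
Bags: B1 = {a, c, d}  B2 = {b, c, d}
Tree: B1–B2

The largest bag has 3 vertices, giving width 2; this decomposition certifies tw(G) ≤ 2. On the other hand G contains the 3-clique {a, c, d}. A clique must lie in a single bag of any decomposition, so no decomposition can have width below 2. Hence tw(G) = 2 exactly.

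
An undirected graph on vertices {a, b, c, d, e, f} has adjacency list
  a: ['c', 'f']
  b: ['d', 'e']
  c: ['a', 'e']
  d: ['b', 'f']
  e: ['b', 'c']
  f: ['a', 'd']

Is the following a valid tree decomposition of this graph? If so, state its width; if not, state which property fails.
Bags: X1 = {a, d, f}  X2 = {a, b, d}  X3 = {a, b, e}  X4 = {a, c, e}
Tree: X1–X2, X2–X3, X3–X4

Yes; width 2.

Vertex coverage: the bags together contain {a, b, c, d, e, f}, the full vertex set. Edge coverage: each edge of G has both endpoints in at least one bag. Running intersection: for every vertex, the bags containing it form a connected subtree. All three properties hold, so this is a valid tree decomposition of width max|bag| − 1 = 2, and hence tw(G) ≤ 2.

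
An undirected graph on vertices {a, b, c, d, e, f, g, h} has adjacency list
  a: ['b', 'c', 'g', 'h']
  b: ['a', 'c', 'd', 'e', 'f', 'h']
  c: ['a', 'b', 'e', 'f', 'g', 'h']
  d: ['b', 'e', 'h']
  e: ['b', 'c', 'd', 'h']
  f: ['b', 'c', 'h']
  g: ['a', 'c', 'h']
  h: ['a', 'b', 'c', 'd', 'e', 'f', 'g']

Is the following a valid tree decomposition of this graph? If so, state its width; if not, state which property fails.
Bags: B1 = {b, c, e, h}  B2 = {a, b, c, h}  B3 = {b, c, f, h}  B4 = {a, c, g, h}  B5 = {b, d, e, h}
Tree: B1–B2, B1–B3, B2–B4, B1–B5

Yes; width 3.

Every vertex of G appears in some bag (union = {a, b, c, d, e, f, g, h}); every edge is covered by a bag; and for each vertex v the set of bags containing v is connected in the bag tree. The decomposition is therefore valid. The largest bag has 4 vertices, so the width is 3.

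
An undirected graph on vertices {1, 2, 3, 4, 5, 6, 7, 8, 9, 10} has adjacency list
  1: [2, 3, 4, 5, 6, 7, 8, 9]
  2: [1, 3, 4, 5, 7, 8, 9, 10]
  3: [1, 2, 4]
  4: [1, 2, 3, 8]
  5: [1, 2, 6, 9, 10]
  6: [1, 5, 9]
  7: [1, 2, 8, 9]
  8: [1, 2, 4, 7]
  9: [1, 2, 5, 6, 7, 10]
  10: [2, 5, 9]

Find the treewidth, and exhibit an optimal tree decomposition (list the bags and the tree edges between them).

Treewidth 3.
Bags: B1 = {1, 2, 5, 9}  B2 = {1, 2, 7, 9}  B3 = {1, 2, 7, 8}  B4 = {1, 2, 4, 8}  B5 = {2, 5, 9, 10}  B6 = {1, 5, 6, 9}  B7 = {1, 2, 3, 4}
Tree: B1–B2, B2–B3, B3–B4, B1–B5, B1–B6, B4–B7

The largest bag has 4 vertices, giving width 3; this decomposition certifies tw(G) ≤ 3. Conversely, {1, 2, 5, 9} is a clique of size 4, and the vertices of any clique must share a bag in every tree decomposition; so some bag has ≥ 4 vertices and tw(G) ≥ 3. Combining the bounds, tw(G) = 3.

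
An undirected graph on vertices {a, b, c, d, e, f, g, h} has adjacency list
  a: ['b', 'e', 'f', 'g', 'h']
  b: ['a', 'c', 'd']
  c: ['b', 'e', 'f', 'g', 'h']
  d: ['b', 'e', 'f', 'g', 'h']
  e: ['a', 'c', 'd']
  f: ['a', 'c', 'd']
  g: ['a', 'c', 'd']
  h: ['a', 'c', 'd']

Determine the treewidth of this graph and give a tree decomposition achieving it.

Every bag has size at most 4, so the width is 4 − 1 = 3 and tw(G) ≤ 3. For the lower bound: the 4 vertex sets {d,e}, {a,h}, {c}, {b} are disjoint, each induces a connected subgraph, and every pair is joined by at least one edge of G. Contracting each set to a single vertex therefore yields K_{4} as a minor, and since treewidth is minor-monotone, tw(G) ≥ tw(K_{4}) = 3. Therefore the treewidth is 3.

Treewidth 3.
One such decomposition:
Bags: B1 = {a, c, d, e}  B2 = {a, c, d, h}  B3 = {a, b, c, d}  B4 = {a, c, d, f}  B5 = {a, c, d, g}
Tree: B1–B2, B2–B3, B3–B4, B4–B5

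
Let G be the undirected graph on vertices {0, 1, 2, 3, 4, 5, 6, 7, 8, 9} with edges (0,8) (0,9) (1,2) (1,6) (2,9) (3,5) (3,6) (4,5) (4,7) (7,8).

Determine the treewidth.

A width-2 tree decomposition is:
Bags: B1 = {0, 2, 9}  B2 = {0, 1, 2}  B3 = {0, 1, 6}  B4 = {0, 3, 6}  B5 = {0, 3, 5}  B6 = {0, 4, 5}  B7 = {0, 4, 7}  B8 = {0, 7, 8}
Tree: B1–B2, B2–B3, B3–B4, B4–B5, B5–B6, B6–B7, B7–B8
Each bag holds 3 vertices, so the decomposition has width 2, which upper-bounds the treewidth. The edges 0–9–2–1–6–3–5–4–7–8–0 form a cycle, so G is not a tree and its treewidth is at least 2. Therefore the treewidth is 2.

2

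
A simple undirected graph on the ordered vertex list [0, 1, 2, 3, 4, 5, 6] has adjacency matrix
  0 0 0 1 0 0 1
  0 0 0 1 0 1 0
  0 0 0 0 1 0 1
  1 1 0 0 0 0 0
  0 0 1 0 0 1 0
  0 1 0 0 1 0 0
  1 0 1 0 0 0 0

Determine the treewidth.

A width-2 tree decomposition is:
Bags: B1 = {1, 3, 5}  B2 = {3, 4, 5}  B3 = {2, 3, 4}  B4 = {2, 3, 6}  B5 = {0, 3, 6}
Tree: B1–B2, B2–B3, B3–B4, B4–B5
Each bag holds 3 vertices, so the decomposition has width 2, which upper-bounds the treewidth. Since 3–1–5–4–2–6–0–3 is a cycle in G, G is not acyclic. Forests are exactly the graphs of treewidth ≤ 1, so tw(G) ≥ 2. The upper and lower bounds meet at 2, so that is the treewidth.

2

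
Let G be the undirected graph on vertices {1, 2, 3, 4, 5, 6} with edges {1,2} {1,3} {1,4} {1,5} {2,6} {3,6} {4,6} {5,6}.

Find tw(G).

2

A width-2 tree decomposition is:
Bags: B1 = {1, 2, 6}  B2 = {1, 5, 6}  B3 = {1, 4, 6}  B4 = {1, 3, 6}
Tree: B1–B2, B2–B3, B3–B4
Each bag holds 3 vertices, so the decomposition has width 2, which upper-bounds the treewidth. For the lower bound, G contains the cycle 6–2–1–5–6, so G is not a forest; only forests have treewidth ≤ 1, hence tw(G) ≥ 2. The upper and lower bounds meet at 2, so that is the treewidth.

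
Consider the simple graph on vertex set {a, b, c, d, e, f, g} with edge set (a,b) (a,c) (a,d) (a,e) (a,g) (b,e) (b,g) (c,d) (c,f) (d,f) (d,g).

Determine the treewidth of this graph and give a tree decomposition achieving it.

Treewidth 2.
Bags: B1 = {a, d, g}  B2 = {a, c, d}  B3 = {c, d, f}  B4 = {a, b, g}  B5 = {a, b, e}
Tree: B1–B2, B2–B3, B1–B4, B4–B5

Each bag holds 3 vertices, so the decomposition has width 2, which upper-bounds the treewidth. On the other hand G contains the 3-clique {a, d, g}. A clique must lie in a single bag of any decomposition, so no decomposition can have width below 2. The upper and lower bounds meet at 2, so that is the treewidth.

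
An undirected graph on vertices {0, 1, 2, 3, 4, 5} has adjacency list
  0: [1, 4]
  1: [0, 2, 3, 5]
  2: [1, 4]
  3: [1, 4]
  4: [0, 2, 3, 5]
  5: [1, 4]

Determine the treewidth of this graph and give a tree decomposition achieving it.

Every bag has size at most 3, so the width is 3 − 1 = 2 and tw(G) ≤ 2. The edges 4–5–1–0–4 form a cycle, so G is not a tree and its treewidth is at least 2. Therefore the treewidth is 2.

Treewidth 2.
One optimal decomposition is:
Bags: B1 = {1, 4, 5}  B2 = {0, 1, 4}  B3 = {1, 3, 4}  B4 = {1, 2, 4}
Tree: B1–B2, B2–B3, B3–B4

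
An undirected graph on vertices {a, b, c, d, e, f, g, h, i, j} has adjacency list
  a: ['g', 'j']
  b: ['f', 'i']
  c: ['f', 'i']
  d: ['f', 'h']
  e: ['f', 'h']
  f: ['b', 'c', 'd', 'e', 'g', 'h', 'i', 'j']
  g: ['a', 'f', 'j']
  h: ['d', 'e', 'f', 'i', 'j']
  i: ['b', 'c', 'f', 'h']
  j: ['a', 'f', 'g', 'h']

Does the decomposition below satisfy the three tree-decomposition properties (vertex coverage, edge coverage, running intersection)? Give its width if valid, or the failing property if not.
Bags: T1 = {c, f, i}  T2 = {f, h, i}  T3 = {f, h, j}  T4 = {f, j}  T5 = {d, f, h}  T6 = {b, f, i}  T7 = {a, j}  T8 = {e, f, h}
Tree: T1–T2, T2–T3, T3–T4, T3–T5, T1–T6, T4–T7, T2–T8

No — vertex g appears in no bag.

A tree decomposition must satisfy three properties: every vertex lies in some bag; for every edge, both endpoints lie together in some bag; and for every vertex, the bags containing it form a connected subtree. Here vertex g appears in no bag, so the decomposition is invalid.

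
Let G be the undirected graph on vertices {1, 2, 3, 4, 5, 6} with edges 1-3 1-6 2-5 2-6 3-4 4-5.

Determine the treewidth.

A width-2 tree decomposition is:
Bags: B1 = {1, 2, 6}  B2 = {1, 2, 5}  B3 = {1, 4, 5}  B4 = {1, 3, 4}
Tree: B1–B2, B2–B3, B3–B4
Each bag holds 3 vertices, so the decomposition has width 2, which upper-bounds the treewidth. Since 1–6–2–5–4–3–1 is a cycle in G, G is not acyclic. Forests are exactly the graphs of treewidth ≤ 1, so tw(G) ≥ 2. The upper and lower bounds meet at 2, so that is the treewidth.

2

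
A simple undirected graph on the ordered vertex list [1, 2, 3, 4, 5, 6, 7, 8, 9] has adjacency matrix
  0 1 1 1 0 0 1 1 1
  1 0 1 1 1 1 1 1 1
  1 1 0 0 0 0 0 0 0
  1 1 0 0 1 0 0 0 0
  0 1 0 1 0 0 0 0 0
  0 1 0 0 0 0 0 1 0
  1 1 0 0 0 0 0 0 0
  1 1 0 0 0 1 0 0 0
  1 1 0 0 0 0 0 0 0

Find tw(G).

2

A width-2 tree decomposition is:
Bags: B1 = {1, 2, 9}  B2 = {1, 2, 7}  B3 = {1, 2, 3}  B4 = {1, 2, 4}  B5 = {1, 2, 8}  B6 = {2, 4, 5}  B7 = {2, 6, 8}
Tree: B1–B2, B1–B3, B1–B4, B2–B5, B4–B6, B5–B7
Every bag has size at most 3, so the width is 3 − 1 = 2 and tw(G) ≤ 2. For the lower bound, the 3 vertices {1, 2, 3} are pairwise adjacent, and any tree decomposition puts a clique entirely inside one bag — forcing width ≥ 2. Hence tw(G) = 2 exactly.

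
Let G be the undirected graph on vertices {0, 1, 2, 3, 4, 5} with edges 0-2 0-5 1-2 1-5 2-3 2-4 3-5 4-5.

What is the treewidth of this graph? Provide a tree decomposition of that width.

Every bag has size at most 3, so the width is 3 − 1 = 2 and tw(G) ≤ 2. For the lower bound, G contains the cycle 5–3–2–0–5, so G is not a forest; only forests have treewidth ≤ 1, hence tw(G) ≥ 2. Combining the bounds, tw(G) = 2.

Treewidth 2.
One optimal decomposition is:
Bags: B1 = {2, 3, 5}  B2 = {0, 2, 5}  B3 = {2, 4, 5}  B4 = {1, 2, 5}
Tree: B1–B2, B2–B3, B3–B4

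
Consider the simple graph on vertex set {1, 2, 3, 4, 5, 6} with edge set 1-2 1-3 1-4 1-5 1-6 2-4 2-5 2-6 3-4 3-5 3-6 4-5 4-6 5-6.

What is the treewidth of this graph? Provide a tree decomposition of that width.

Each bag holds 5 vertices, so the decomposition has width 4, which upper-bounds the treewidth. Conversely, {1, 2, 4, 5, 6} is a clique of size 5, and the vertices of any clique must share a bag in every tree decomposition; so some bag has ≥ 5 vertices and tw(G) ≥ 4. Hence tw(G) = 4 exactly.

Treewidth 4.
One such decomposition:
Bags: B1 = {1, 3, 4, 5, 6}  B2 = {1, 2, 4, 5, 6}
Tree: B1–B2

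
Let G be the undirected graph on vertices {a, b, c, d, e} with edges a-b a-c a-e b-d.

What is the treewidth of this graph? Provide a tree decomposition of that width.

Every bag has size at most 2, so the width is 2 − 1 = 1 and tw(G) ≤ 1. Since G has at least one edge (e.g. e–a), it is not an edgeless graph, so tw(G) ≥ 1. Therefore the treewidth is 1.

Treewidth 1.
One such decomposition:
Bags: B1 = {a, e}  B2 = {a, b}  B3 = {a, c}  B4 = {b, d}
Tree: B1–B2, B1–B3, B2–B4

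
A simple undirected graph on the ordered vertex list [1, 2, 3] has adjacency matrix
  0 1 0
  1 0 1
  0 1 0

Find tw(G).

1

A width-1 tree decomposition is:
Bags: B1 = {1, 2}  B2 = {2, 3}
Tree: B1–B2
Each bag holds 2 vertices, so the decomposition has width 1, which upper-bounds the treewidth. Since G has at least one edge (e.g. 1–2), it is not an edgeless graph, so tw(G) ≥ 1. Combining the bounds, tw(G) = 1.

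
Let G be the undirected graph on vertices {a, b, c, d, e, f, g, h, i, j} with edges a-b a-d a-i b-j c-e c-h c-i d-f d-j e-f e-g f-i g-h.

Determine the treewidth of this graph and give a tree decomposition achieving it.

The largest bag has 3 vertices, giving width 2; this decomposition certifies tw(G) ≤ 2. Since g–h–c–e–g is a cycle in G, G is not acyclic. Forests are exactly the graphs of treewidth ≤ 1, so tw(G) ≥ 2. The upper and lower bounds meet at 2, so that is the treewidth.

Treewidth 2.
One optimal decomposition is:
Bags: B1 = {e, g, h}  B2 = {c, e, h}  B3 = {c, e, f}  B4 = {c, f, i}  B5 = {d, f, i}  B6 = {a, d, i}  B7 = {a, d, j}  B8 = {a, b, j}
Tree: B1–B2, B2–B3, B3–B4, B4–B5, B5–B6, B6–B7, B7–B8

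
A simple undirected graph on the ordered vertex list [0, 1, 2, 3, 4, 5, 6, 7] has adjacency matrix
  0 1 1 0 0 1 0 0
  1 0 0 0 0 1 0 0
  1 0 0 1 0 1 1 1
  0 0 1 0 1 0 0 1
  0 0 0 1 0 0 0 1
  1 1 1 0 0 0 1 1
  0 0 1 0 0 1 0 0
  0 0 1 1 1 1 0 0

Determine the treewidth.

A width-2 tree decomposition is:
Bags: B1 = {2, 5, 6}  B2 = {0, 2, 5}  B3 = {0, 1, 5}  B4 = {2, 5, 7}  B5 = {2, 3, 7}  B6 = {3, 4, 7}
Tree: B1–B2, B2–B3, B2–B4, B4–B5, B5–B6
Each bag holds 3 vertices, so the decomposition has width 2, which upper-bounds the treewidth. For the lower bound, the 3 vertices {0, 1, 5} are pairwise adjacent, and any tree decomposition puts a clique entirely inside one bag — forcing width ≥ 2. Combining the bounds, tw(G) = 2.

2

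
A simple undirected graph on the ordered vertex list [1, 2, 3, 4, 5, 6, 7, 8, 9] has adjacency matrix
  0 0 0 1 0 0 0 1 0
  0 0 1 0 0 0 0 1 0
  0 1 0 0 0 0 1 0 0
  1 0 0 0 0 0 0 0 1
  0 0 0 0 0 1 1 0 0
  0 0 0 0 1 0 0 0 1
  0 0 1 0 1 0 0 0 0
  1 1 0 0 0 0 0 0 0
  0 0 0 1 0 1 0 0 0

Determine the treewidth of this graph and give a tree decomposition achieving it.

Treewidth 2.
One such decomposition:
Bags: B1 = {2, 3, 7}  B2 = {2, 5, 7}  B3 = {2, 5, 6}  B4 = {2, 6, 9}  B5 = {2, 4, 9}  B6 = {1, 2, 4}  B7 = {1, 2, 8}
Tree: B1–B2, B2–B3, B3–B4, B4–B5, B5–B6, B6–B7

Each bag holds 3 vertices, so the decomposition has width 2, which upper-bounds the treewidth. The edges 2–3–7–5–6–9–4–1–8–2 form a cycle, so G is not a tree and its treewidth is at least 2. Therefore the treewidth is 2.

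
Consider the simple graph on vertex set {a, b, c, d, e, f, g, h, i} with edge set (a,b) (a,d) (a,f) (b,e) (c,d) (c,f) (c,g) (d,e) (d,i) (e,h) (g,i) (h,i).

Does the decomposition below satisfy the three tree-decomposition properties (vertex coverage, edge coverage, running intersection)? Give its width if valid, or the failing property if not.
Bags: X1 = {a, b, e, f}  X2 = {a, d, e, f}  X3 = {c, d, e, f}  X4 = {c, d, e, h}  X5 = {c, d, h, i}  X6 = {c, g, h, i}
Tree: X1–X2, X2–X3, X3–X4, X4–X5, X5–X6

Yes; width 3.

Every vertex of G appears in some bag (union = {a, b, c, d, e, f, g, h, i}); every edge is covered by a bag; and for each vertex v the set of bags containing v is connected in the bag tree. The decomposition is therefore valid. The largest bag has 4 vertices, so the width is 3.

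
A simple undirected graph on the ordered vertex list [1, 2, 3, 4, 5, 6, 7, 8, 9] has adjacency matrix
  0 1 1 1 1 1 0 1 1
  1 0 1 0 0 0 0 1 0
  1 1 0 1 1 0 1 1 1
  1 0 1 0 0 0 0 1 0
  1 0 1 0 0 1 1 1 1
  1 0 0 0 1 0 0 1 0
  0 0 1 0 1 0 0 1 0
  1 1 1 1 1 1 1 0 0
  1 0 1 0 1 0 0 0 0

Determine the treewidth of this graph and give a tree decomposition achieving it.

The largest bag has 4 vertices, giving width 3; this decomposition certifies tw(G) ≤ 3. For the lower bound, the 4 vertices {1, 2, 3, 8} are pairwise adjacent, and any tree decomposition puts a clique entirely inside one bag — forcing width ≥ 3. Combining the bounds, tw(G) = 3.

Treewidth 3.
One optimal decomposition is:
Bags: B1 = {1, 3, 5, 8}  B2 = {1, 5, 6, 8}  B3 = {3, 5, 7, 8}  B4 = {1, 2, 3, 8}  B5 = {1, 3, 4, 8}  B6 = {1, 3, 5, 9}
Tree: B1–B2, B1–B3, B1–B4, B4–B5, B1–B6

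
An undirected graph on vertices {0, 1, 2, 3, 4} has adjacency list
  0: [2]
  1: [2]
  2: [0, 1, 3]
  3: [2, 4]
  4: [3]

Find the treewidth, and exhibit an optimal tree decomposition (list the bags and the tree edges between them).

Each bag holds 2 vertices, so the decomposition has width 1, which upper-bounds the treewidth. G has an edge, so its treewidth is at least 1. The upper and lower bounds meet at 1, so that is the treewidth.

Treewidth 1.
Bags: B1 = {2, 3}  B2 = {1, 2}  B3 = {0, 2}  B4 = {3, 4}
Tree: B1–B2, B1–B3, B1–B4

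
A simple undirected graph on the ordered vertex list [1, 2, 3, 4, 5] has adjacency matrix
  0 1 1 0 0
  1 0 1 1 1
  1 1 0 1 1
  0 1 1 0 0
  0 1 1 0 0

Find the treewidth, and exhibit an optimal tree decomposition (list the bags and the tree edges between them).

Treewidth 2.
Bags: B1 = {2, 3, 4}  B2 = {1, 2, 3}  B3 = {2, 3, 5}
Tree: B1–B2, B1–B3

The largest bag has 3 vertices, giving width 2; this decomposition certifies tw(G) ≤ 2. Conversely, {1, 2, 3} is a clique of size 3, and the vertices of any clique must share a bag in every tree decomposition; so some bag has ≥ 3 vertices and tw(G) ≥ 2. Hence tw(G) = 2 exactly.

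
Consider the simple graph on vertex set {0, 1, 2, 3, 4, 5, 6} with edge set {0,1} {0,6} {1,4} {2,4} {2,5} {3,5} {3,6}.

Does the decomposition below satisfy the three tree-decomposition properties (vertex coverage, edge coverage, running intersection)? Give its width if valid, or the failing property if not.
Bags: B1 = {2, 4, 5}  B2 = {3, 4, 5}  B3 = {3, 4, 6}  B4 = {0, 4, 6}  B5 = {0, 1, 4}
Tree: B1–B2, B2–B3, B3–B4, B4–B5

Checking the three conditions: (i) the bags cover all of {0, 1, 2, 3, 4, 5, 6}; (ii) for each edge, some bag contains both endpoints; (iii) the bags containing any fixed vertex form a subtree. All hold, so the decomposition is valid with width 3 − 1 = 2.

Yes; width 2.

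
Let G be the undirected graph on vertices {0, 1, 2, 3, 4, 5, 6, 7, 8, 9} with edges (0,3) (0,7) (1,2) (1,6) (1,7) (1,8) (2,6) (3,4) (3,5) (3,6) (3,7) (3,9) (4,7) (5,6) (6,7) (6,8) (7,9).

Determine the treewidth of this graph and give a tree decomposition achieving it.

The largest bag has 3 vertices, giving width 2; this decomposition certifies tw(G) ≤ 2. For the lower bound, the 3 vertices {1, 6, 8} are pairwise adjacent, and any tree decomposition puts a clique entirely inside one bag — forcing width ≥ 2. Hence tw(G) = 2 exactly.

Treewidth 2.
Bags: B1 = {3, 7, 9}  B2 = {3, 6, 7}  B3 = {0, 3, 7}  B4 = {1, 6, 7}  B5 = {3, 5, 6}  B6 = {1, 2, 6}  B7 = {3, 4, 7}  B8 = {1, 6, 8}
Tree: B1–B2, B2–B3, B2–B4, B2–B5, B4–B6, B1–B7, B4–B8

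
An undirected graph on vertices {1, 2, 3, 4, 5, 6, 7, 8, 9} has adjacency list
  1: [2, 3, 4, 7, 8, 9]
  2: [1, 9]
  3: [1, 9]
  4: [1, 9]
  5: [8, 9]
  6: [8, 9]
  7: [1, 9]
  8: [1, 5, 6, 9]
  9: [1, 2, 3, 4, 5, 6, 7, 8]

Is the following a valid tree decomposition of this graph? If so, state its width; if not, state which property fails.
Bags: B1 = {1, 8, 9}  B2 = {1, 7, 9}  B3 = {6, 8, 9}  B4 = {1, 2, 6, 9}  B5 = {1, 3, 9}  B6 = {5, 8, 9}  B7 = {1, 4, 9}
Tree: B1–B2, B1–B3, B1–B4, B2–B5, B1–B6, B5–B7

A tree decomposition must satisfy three properties: every vertex lies in some bag; for every edge, both endpoints lie together in some bag; and for every vertex, the bags containing it form a connected subtree. Here bags containing vertex 6 are not connected in the tree, so the decomposition is invalid.

No — bags containing vertex 6 are not connected in the tree.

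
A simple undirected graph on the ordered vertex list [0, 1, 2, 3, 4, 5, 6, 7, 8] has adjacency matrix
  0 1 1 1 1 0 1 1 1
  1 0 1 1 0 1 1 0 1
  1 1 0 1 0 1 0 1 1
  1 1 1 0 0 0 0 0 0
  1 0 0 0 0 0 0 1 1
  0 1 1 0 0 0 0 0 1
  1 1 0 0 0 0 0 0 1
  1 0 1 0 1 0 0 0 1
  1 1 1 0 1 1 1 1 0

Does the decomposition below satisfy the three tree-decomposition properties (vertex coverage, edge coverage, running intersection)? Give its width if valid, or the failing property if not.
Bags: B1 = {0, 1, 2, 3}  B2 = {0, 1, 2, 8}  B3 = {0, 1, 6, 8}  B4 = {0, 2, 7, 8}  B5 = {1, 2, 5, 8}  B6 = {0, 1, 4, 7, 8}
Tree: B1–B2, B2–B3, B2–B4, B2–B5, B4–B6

No — bags containing vertex 1 are not connected in the tree.

A tree decomposition must satisfy three properties: every vertex lies in some bag; for every edge, both endpoints lie together in some bag; and for every vertex, the bags containing it form a connected subtree. Here bags containing vertex 1 are not connected in the tree, so the decomposition is invalid.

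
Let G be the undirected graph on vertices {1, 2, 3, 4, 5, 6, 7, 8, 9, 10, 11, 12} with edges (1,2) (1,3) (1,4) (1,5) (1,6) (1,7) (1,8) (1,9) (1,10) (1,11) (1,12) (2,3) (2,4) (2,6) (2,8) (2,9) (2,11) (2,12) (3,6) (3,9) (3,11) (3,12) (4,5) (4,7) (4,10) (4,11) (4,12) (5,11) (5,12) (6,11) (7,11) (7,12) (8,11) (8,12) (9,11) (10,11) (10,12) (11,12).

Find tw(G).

4

A width-4 tree decomposition is:
Bags: B1 = {1, 4, 7, 11, 12}  B2 = {1, 2, 4, 11, 12}  B3 = {1, 2, 3, 11, 12}  B4 = {1, 2, 8, 11, 12}  B5 = {1, 4, 10, 11, 12}  B6 = {1, 2, 3, 9, 11}  B7 = {1, 4, 5, 11, 12}  B8 = {1, 2, 3, 6, 11}
Tree: B1–B2, B2–B3, B3–B4, B1–B5, B3–B6, B5–B7, B3–B8
Each bag holds 5 vertices, so the decomposition has width 4, which upper-bounds the treewidth. Conversely, {1, 2, 3, 9, 11} is a clique of size 5, and the vertices of any clique must share a bag in every tree decomposition; so some bag has ≥ 5 vertices and tw(G) ≥ 4. Hence tw(G) = 4 exactly.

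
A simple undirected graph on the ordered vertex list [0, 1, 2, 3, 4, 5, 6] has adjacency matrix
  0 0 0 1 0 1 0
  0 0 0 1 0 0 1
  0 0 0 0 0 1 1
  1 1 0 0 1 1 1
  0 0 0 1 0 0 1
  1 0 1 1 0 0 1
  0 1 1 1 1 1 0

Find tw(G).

2

A width-2 tree decomposition is:
Bags: B1 = {1, 3, 6}  B2 = {3, 5, 6}  B3 = {3, 4, 6}  B4 = {2, 5, 6}  B5 = {0, 3, 5}
Tree: B1–B2, B1–B3, B2–B4, B2–B5
Each bag holds 3 vertices, so the decomposition has width 2, which upper-bounds the treewidth. On the other hand G contains the 3-clique {2, 5, 6}. A clique must lie in a single bag of any decomposition, so no decomposition can have width below 2. Combining the bounds, tw(G) = 2.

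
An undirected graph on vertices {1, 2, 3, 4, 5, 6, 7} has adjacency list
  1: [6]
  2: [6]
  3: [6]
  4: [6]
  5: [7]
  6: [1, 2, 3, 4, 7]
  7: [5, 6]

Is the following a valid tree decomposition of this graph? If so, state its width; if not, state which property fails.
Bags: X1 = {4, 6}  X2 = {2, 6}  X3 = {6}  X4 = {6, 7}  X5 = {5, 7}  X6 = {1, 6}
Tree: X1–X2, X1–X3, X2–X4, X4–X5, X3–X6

A tree decomposition must satisfy three properties: every vertex lies in some bag; for every edge, both endpoints lie together in some bag; and for every vertex, the bags containing it form a connected subtree. Here vertex 3 appears in no bag, so the decomposition is invalid.

No — vertex 3 appears in no bag.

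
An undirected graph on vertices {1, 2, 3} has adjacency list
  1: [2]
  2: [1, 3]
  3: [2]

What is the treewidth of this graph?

A width-1 tree decomposition is:
Bags: B1 = {1, 2}  B2 = {2, 3}
Tree: B1–B2
The largest bag has 2 vertices, giving width 1; this decomposition certifies tw(G) ≤ 1. Since G has at least one edge (e.g. 2–1), it is not an edgeless graph, so tw(G) ≥ 1. Hence tw(G) = 1 exactly.

1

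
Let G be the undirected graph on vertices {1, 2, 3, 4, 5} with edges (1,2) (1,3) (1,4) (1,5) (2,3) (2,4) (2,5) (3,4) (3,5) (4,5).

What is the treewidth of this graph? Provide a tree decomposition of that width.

Treewidth 4.
One such decomposition:
Bags: B1 = {1, 2, 3, 4, 5}
Tree: (single bag)

With just one bag of size 5, the width is 5 − 1 = 4, so tw(G) ≤ 4. On the other hand G contains the 5-clique {1, 2, 3, 4, 5}. A clique must lie in a single bag of any decomposition, so no decomposition can have width below 4. Therefore the treewidth is 4.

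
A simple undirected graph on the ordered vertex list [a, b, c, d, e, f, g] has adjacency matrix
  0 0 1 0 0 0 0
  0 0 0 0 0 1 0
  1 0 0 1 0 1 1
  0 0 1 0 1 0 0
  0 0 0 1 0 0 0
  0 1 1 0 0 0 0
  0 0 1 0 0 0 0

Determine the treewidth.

A width-1 tree decomposition is:
Bags: B1 = {c, f}  B2 = {c, d}  B3 = {b, f}  B4 = {a, c}  B5 = {d, e}  B6 = {c, g}
Tree: B1–B2, B1–B3, B1–B4, B2–B5, B2–B6
Every bag has size at most 2, so the width is 2 − 1 = 1 and tw(G) ≤ 1. G has an edge, so its treewidth is at least 1. Hence tw(G) = 1 exactly.

1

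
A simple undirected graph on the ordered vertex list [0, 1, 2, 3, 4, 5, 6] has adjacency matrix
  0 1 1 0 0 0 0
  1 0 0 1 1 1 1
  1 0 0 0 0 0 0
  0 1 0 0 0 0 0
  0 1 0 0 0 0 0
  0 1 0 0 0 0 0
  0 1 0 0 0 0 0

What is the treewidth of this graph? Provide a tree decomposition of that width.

Every bag has size at most 2, so the width is 2 − 1 = 1 and tw(G) ≤ 1. G has an edge, so its treewidth is at least 1. Combining the bounds, tw(G) = 1.

Treewidth 1.
Bags: B1 = {1, 6}  B2 = {1, 3}  B3 = {1, 4}  B4 = {0, 1}  B5 = {0, 2}  B6 = {1, 5}
Tree: B1–B2, B1–B3, B1–B4, B4–B5, B2–B6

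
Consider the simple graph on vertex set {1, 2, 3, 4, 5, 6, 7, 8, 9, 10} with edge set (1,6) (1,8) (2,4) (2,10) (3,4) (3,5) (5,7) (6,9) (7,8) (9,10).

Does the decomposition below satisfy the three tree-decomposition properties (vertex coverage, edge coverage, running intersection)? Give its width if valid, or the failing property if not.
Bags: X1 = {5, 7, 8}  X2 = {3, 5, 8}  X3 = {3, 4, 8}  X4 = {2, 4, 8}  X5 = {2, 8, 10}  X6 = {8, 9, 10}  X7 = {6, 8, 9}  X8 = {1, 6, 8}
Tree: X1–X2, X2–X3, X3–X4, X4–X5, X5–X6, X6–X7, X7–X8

Vertex coverage: the bags together contain {1, 2, 3, 4, 5, 6, 7, 8, 9, 10}, the full vertex set. Edge coverage: each edge of G has both endpoints in at least one bag. Running intersection: for every vertex, the bags containing it form a connected subtree. All three properties hold, so this is a valid tree decomposition of width max|bag| − 1 = 2, and hence tw(G) ≤ 2.

Yes; width 2.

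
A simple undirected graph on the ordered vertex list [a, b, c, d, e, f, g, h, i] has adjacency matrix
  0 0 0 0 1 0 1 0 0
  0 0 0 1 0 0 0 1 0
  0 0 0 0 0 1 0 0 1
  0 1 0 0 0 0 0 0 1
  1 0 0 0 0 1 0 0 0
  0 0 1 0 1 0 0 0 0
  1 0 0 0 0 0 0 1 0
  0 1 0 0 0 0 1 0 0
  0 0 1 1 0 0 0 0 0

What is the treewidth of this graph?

2

A width-2 tree decomposition is:
Bags: B1 = {a, g, h}  B2 = {a, e, h}  B3 = {e, f, h}  B4 = {c, f, h}  B5 = {c, h, i}  B6 = {d, h, i}  B7 = {b, d, h}
Tree: B1–B2, B2–B3, B3–B4, B4–B5, B5–B6, B6–B7
Every bag has size at most 3, so the width is 3 − 1 = 2 and tw(G) ≤ 2. For the lower bound, G contains the cycle h–g–a–e–f–c–i–d–b–h, so G is not a forest; only forests have treewidth ≤ 1, hence tw(G) ≥ 2. The upper and lower bounds meet at 2, so that is the treewidth.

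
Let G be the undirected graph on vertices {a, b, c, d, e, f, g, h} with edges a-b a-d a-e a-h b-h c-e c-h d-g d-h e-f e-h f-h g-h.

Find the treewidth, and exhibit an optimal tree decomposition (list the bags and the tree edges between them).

Each bag holds 3 vertices, so the decomposition has width 2, which upper-bounds the treewidth. For the lower bound, the 3 vertices {d, g, h} are pairwise adjacent, and any tree decomposition puts a clique entirely inside one bag — forcing width ≥ 2. Combining the bounds, tw(G) = 2.

Treewidth 2.
Bags: B1 = {d, g, h}  B2 = {a, d, h}  B3 = {a, b, h}  B4 = {a, e, h}  B5 = {c, e, h}  B6 = {e, f, h}
Tree: B1–B2, B2–B3, B2–B4, B4–B5, B5–B6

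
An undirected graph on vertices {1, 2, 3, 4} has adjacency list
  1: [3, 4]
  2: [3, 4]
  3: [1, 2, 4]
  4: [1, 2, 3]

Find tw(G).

2

A width-2 tree decomposition is:
Bags: B1 = {2, 3, 4}  B2 = {1, 3, 4}
Tree: B1–B2
Every bag has size at most 3, so the width is 3 − 1 = 2 and tw(G) ≤ 2. Conversely, {1, 3, 4} is a clique of size 3, and the vertices of any clique must share a bag in every tree decomposition; so some bag has ≥ 3 vertices and tw(G) ≥ 2. Therefore the treewidth is 2.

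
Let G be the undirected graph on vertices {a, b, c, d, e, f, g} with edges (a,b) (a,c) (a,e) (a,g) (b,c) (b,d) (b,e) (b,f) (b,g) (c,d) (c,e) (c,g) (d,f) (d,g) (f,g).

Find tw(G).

3

A width-3 tree decomposition is:
Bags: B1 = {a, b, c, g}  B2 = {b, c, d, g}  B3 = {b, d, f, g}  B4 = {a, b, c, e}
Tree: B1–B2, B2–B3, B1–B4
Each bag holds 4 vertices, so the decomposition has width 3, which upper-bounds the treewidth. Conversely, {b, c, d, g} is a clique of size 4, and the vertices of any clique must share a bag in every tree decomposition; so some bag has ≥ 4 vertices and tw(G) ≥ 3. Hence tw(G) = 3 exactly.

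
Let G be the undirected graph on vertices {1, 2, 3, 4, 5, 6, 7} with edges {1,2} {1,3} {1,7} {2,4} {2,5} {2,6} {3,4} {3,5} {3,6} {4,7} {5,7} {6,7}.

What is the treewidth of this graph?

A width-3 tree decomposition is:
Bags: B1 = {1, 2, 3, 7}  B2 = {2, 3, 4, 7}  B3 = {2, 3, 5, 7}  B4 = {2, 3, 6, 7}
Tree: B1–B2, B2–B3, B3–B4
The largest bag has 4 vertices, giving width 3; this decomposition certifies tw(G) ≤ 3. For the lower bound: the 4 vertex sets {1,2}, {4,7}, {3}, {5} are disjoint, each induces a connected subgraph, and every pair is joined by at least one edge of G. Contracting each set to a single vertex therefore yields K_{4} as a minor, and since treewidth is minor-monotone, tw(G) ≥ tw(K_{4}) = 3. Combining the bounds, tw(G) = 3.

3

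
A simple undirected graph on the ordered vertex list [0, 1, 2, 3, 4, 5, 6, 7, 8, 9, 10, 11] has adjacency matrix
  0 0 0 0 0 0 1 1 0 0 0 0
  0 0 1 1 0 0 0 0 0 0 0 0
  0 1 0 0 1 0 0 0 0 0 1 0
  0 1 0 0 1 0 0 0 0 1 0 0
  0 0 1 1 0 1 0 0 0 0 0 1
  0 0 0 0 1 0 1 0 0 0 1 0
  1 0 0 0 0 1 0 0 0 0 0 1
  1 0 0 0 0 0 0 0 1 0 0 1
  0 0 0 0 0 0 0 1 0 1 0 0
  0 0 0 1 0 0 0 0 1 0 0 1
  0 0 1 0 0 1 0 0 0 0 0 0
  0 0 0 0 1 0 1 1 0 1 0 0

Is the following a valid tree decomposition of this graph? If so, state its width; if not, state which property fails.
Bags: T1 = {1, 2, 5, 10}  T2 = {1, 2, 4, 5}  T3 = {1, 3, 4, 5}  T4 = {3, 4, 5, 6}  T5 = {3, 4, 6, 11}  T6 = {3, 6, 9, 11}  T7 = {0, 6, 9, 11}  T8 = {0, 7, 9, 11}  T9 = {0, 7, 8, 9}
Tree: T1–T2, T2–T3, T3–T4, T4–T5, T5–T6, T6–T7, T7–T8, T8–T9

Every vertex of G appears in some bag (union = {0, 1, 2, 3, 4, 5, 6, 7, 8, 9, 10, 11}); every edge is covered by a bag; and for each vertex v the set of bags containing v is connected in the bag tree. The decomposition is therefore valid. The largest bag has 4 vertices, so the width is 3.

Yes; width 3.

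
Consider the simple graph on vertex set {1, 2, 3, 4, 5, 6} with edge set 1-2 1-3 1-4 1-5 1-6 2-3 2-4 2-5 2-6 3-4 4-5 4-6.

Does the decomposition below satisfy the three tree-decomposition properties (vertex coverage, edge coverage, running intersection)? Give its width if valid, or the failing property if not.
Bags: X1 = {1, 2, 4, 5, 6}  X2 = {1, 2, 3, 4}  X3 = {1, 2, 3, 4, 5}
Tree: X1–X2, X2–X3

A tree decomposition must satisfy three properties: every vertex lies in some bag; for every edge, both endpoints lie together in some bag; and for every vertex, the bags containing it form a connected subtree. Here bags containing vertex 5 are not connected in the tree, so the decomposition is invalid.

No — bags containing vertex 5 are not connected in the tree.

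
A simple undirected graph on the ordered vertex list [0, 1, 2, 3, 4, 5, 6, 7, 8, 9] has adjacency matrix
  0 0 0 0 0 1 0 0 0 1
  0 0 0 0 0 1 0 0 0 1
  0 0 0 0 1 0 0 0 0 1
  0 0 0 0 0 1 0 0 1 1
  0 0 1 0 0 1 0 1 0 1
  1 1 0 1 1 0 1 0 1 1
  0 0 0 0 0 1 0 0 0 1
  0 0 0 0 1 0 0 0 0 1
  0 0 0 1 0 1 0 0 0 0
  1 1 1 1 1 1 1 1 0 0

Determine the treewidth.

2

A width-2 tree decomposition is:
Bags: B1 = {1, 5, 9}  B2 = {3, 5, 9}  B3 = {4, 5, 9}  B4 = {3, 5, 8}  B5 = {4, 7, 9}  B6 = {0, 5, 9}  B7 = {2, 4, 9}  B8 = {5, 6, 9}
Tree: B1–B2, B1–B3, B2–B4, B3–B5, B2–B6, B5–B7, B1–B8
Every bag has size at most 3, so the width is 3 − 1 = 2 and tw(G) ≤ 2. Conversely, {3, 5, 8} is a clique of size 3, and the vertices of any clique must share a bag in every tree decomposition; so some bag has ≥ 3 vertices and tw(G) ≥ 2. Combining the bounds, tw(G) = 2.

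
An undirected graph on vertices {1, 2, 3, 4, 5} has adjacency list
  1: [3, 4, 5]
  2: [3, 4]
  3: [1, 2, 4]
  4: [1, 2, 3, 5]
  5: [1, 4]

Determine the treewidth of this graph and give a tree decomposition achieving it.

Each bag holds 3 vertices, so the decomposition has width 2, which upper-bounds the treewidth. Conversely, {1, 3, 4} is a clique of size 3, and the vertices of any clique must share a bag in every tree decomposition; so some bag has ≥ 3 vertices and tw(G) ≥ 2. Hence tw(G) = 2 exactly.

Treewidth 2.
One optimal decomposition is:
Bags: B1 = {2, 3, 4}  B2 = {1, 3, 4}  B3 = {1, 4, 5}
Tree: B1–B2, B2–B3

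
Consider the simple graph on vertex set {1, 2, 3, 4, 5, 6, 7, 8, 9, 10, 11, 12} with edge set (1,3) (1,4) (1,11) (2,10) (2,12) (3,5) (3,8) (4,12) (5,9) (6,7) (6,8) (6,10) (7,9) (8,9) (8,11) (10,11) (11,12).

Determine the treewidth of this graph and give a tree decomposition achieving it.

Every bag has size at most 4, so the width is 4 − 1 = 3 and tw(G) ≤ 3. For the lower bound: the 4 vertex sets {2,4,12}, {10}, {11}, {1,3,6,8} are disjoint, each induces a connected subgraph, and every pair is joined by at least one edge of G. Contracting each set to a single vertex therefore yields K_{4} as a minor, and since treewidth is minor-monotone, tw(G) ≥ tw(K_{4}) = 3. Combining the bounds, tw(G) = 3.

Treewidth 3.
One optimal decomposition is:
Bags: B1 = {2, 4, 10, 12}  B2 = {4, 10, 11, 12}  B3 = {1, 4, 10, 11}  B4 = {1, 6, 10, 11}  B5 = {1, 6, 8, 11}  B6 = {1, 3, 6, 8}  B7 = {3, 6, 7, 8}  B8 = {3, 7, 8, 9}  B9 = {3, 5, 7, 9}
Tree: B1–B2, B2–B3, B3–B4, B4–B5, B5–B6, B6–B7, B7–B8, B8–B9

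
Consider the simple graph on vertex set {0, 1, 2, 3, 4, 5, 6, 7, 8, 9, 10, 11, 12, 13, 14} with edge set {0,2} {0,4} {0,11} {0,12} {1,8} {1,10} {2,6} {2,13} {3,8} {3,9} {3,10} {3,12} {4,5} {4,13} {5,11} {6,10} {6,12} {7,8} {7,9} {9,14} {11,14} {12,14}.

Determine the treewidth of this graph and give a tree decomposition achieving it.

Treewidth 3.
One optimal decomposition is:
Bags: B1 = {2, 4, 5, 13}  B2 = {0, 2, 4, 5}  B3 = {0, 2, 5, 11}  B4 = {0, 2, 6, 11}  B5 = {0, 6, 11, 12}  B6 = {6, 11, 12, 14}  B7 = {6, 10, 12, 14}  B8 = {3, 10, 12, 14}  B9 = {3, 9, 10, 14}  B10 = {1, 3, 9, 10}  B11 = {1, 3, 8, 9}  B12 = {1, 7, 8, 9}
Tree: B1–B2, B2–B3, B3–B4, B4–B5, B5–B6, B6–B7, B7–B8, B8–B9, B9–B10, B10–B11, B11–B12

The largest bag has 4 vertices, giving width 3; this decomposition certifies tw(G) ≤ 3. For the lower bound: the 4 vertex sets {4,5,13}, {2}, {0}, {6,11,12,14} are disjoint, each induces a connected subgraph, and every pair is joined by at least one edge of G. Contracting each set to a single vertex therefore yields K_{4} as a minor, and since treewidth is minor-monotone, tw(G) ≥ tw(K_{4}) = 3. Therefore the treewidth is 3.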